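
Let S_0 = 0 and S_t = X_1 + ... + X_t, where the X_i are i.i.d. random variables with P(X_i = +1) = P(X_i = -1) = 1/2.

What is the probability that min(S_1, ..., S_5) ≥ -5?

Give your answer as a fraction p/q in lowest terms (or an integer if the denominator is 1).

Let f(t,s) = #length-t paths at position s with S_1..S_t all ≥ -5.
f(t,s) = f(t-1,s-1) + f(t-1,s+1) for s ≥ -5; f(t,s) = 0 for s < -5.
t=0: f(0,0)=1
t=1: f(1,-1)=1 f(1,1)=1
t=2: f(2,-2)=1 f(2,0)=2 f(2,2)=1
t=3: f(3,-3)=1 f(3,-1)=3 f(3,1)=3 f(3,3)=1
t=4: f(4,-4)=1 f(4,-2)=4 f(4,0)=6 f(4,2)=4 f(4,4)=1
t=5: f(5,-5)=1 f(5,-3)=5 f(5,-1)=10 f(5,1)=10 f(5,3)=5 f(5,5)=1
Σ_s f(5,s) = 32
P = 32/32 = 1

Answer: 1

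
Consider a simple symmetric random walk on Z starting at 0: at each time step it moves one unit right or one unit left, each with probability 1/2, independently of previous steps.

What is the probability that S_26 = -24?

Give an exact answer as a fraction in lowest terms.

To reach position -24 after 26 steps: need 1 step of +1 and 25 of -1.
Favorable paths: C(26,1) = 26
Total paths: 2^26 = 67108864
P = 26/67108864 = 13/33554432

Answer: 13/33554432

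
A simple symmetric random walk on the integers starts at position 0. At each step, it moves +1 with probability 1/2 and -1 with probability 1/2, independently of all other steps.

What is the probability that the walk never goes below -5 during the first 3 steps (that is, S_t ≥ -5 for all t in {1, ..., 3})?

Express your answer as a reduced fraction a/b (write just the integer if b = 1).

Let f(t,s) = #length-t paths at position s with S_1..S_t all ≥ -5.
f(t,s) = f(t-1,s-1) + f(t-1,s+1) for s ≥ -5; f(t,s) = 0 for s < -5.
t=0: f(0,0)=1
t=1: f(1,-1)=1 f(1,1)=1
t=2: f(2,-2)=1 f(2,0)=2 f(2,2)=1
t=3: f(3,-3)=1 f(3,-1)=3 f(3,1)=3 f(3,3)=1
Σ_s f(3,s) = 8
P = 8/8 = 1

Answer: 1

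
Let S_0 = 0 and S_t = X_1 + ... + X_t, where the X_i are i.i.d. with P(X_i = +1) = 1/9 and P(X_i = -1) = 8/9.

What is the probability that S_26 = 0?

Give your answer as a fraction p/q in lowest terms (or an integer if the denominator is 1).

Answer: 5717790317923532800/6461081889226673298932241

Derivation:
To be at 0 after 26 steps: need exactly 13 steps of +1 and 13 of -1.
Number of such sequences: C(26,13) = 10400600
Each has probability (1/9)^13 · (8/9)^13 = 549755813888/6461081889226673298932241
P = 10400600 · 549755813888/6461081889226673298932241 = 5717790317923532800/6461081889226673298932241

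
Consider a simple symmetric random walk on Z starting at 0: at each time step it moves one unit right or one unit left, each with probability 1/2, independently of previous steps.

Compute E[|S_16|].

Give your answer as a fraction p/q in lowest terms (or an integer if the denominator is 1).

S_16 takes values m ≡ 0 (mod 2) with |m| ≤ 16; P(S_16=m) = C(16,(16+m)/2)/2^16.
Total paths: 2^16 = 65536
Distribution: P(S=-16)=1/65536, P(S=-14)=16/65536, P(S=-12)=120/65536, P(S=-10)=560/65536, P(S=-8)=1820/65536, P(S=-6)=4368/65536, P(S=-4)=8008/65536, P(S=-2)=11440/65536, P(S=0)=12870/65536, P(S=2)=11440/65536, P(S=4)=8008/65536, P(S=6)=4368/65536, P(S=8)=1820/65536, P(S=10)=560/65536, P(S=12)=120/65536, P(S=14)=16/65536, P(S=16)=1/65536
E[|S_16|] = Σ_m |m|·P(S_16=m) = 205920/65536 = 6435/2048

Answer: 6435/2048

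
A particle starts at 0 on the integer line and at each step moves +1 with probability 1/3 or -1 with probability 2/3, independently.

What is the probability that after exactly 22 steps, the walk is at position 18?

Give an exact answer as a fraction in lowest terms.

Answer: 308/10460353203

Derivation:
To reach position 18 after 22 steps: need 20 steps of +1 and 2 steps of -1.
Number of such sequences: C(22,20) = 231
Each has probability (1/3)^20 · (2/3)^2 = 4/31381059609
P = 231 · 4/31381059609 = 308/10460353203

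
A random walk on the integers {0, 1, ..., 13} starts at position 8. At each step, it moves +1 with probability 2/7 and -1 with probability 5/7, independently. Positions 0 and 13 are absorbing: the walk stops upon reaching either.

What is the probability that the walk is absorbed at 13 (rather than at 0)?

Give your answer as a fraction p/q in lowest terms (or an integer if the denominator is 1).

Answer: 4163936/406898311

Derivation:
Biased walk: p = 2/7, q = 5/7, r = q/p = 5/2
Gambler's ruin: P(hit 13 before 0 | start at 8) = (1 - r^a)/(1 - r^N)
r^8 = 390625/256; r^13 = 1220703125/8192
P = (1 - 390625/256) / (1 - 1220703125/8192) = -390369/256 / -1220694933/8192 = 4163936/406898311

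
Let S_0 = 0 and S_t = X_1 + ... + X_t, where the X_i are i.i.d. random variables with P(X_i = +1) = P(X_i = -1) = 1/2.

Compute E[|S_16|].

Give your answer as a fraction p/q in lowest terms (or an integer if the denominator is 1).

S_16 takes values m ≡ 0 (mod 2) with |m| ≤ 16; P(S_16=m) = C(16,(16+m)/2)/2^16.
Total paths: 2^16 = 65536
Distribution: P(S=-16)=1/65536, P(S=-14)=16/65536, P(S=-12)=120/65536, P(S=-10)=560/65536, P(S=-8)=1820/65536, P(S=-6)=4368/65536, P(S=-4)=8008/65536, P(S=-2)=11440/65536, P(S=0)=12870/65536, P(S=2)=11440/65536, P(S=4)=8008/65536, P(S=6)=4368/65536, P(S=8)=1820/65536, P(S=10)=560/65536, P(S=12)=120/65536, P(S=14)=16/65536, P(S=16)=1/65536
E[|S_16|] = Σ_m |m|·P(S_16=m) = 205920/65536 = 6435/2048

Answer: 6435/2048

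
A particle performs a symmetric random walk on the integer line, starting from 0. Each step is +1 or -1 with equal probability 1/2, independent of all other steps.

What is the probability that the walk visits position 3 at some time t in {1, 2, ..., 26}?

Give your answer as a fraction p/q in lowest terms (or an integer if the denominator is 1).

Answer: 1168527/2097152

Derivation:
Count via complement. Let g(t,s) = #length-t paths at position s with S_1..S_t all ≠ 3.
g(t,s) = g(t-1,s-1) + g(t-1,s+1) for s ≠ 3; g(t,3) = 0.
t=0: g(0,0)=1
t=1: g(1,-1)=1 g(1,1)=1
t=2: g(2,-2)=1 g(2,0)=2 g(2,2)=1
t=3: g(3,-3)=1 g(3,-1)=3 g(3,1)=3
t=4: g(4,-4)=1 g(4,-2)=4 g(4,0)=6 g(4,2)=3
t=5: g(5,-5)=1 g(5,-3)=5 g(5,-1)=10 g(5,1)=9
t=6: g(6,-6)=1 g(6,-4)=6 g(6,-2)=15 g(6,0)=19 g(6,2)=9
t=7: g(7,-7)=1 g(7,-5)=7 g(7,-3)=21 g(7,-1)=34 g(7,1)=28
t=8: g(8,-8)=1 g(8,-6)=8 g(8,-4)=28 g(8,-2)=55 g(8,0)=62 g(8,2)=28
t=9: g(9,-9)=1 g(9,-7)=9 g(9,-5)=36 g(9,-3)=83 g(9,-1)=117 g(9,1)=90
t=10: g(10,-10)=1 g(10,-8)=10 g(10,-6)=45 g(10,-4)=119 g(10,-2)=200 g(10,0)=207 g(10,2)=90
t=11: g(11,-11)=1 g(11,-9)=11 g(11,-7)=55 g(11,-5)=164 g(11,-3)=319 g(11,-1)=407 g(11,1)=297
t=12: g(12,-12)=1 g(12,-10)=12 g(12,-8)=66 g(12,-6)=219 g(12,-4)=483 g(12,-2)=726 g(12,0)=704 g(12,2)=297
t=13: g(13,-13)=1 g(13,-11)=13 g(13,-9)=78 g(13,-7)=285 g(13,-5)=702 g(13,-3)=1209 g(13,-1)=1430 g(13,1)=1001
t=14: g(14,-14)=1 g(14,-12)=14 g(14,-10)=91 g(14,-8)=363 g(14,-6)=987 g(14,-4)=1911 g(14,-2)=2639 g(14,0)=2431 g(14,2)=1001
t=15: g(15,-15)=1 g(15,-13)=15 g(15,-11)=105 g(15,-9)=454 g(15,-7)=1350 g(15,-5)=2898 g(15,-3)=4550 g(15,-1)=5070 g(15,1)=3432
t=16: g(16,-16)=1 g(16,-14)=16 g(16,-12)=120 g(16,-10)=559 g(16,-8)=1804 g(16,-6)=4248 g(16,-4)=7448 g(16,-2)=9620 g(16,0)=8502 g(16,2)=3432
t=17: g(17,-17)=1 g(17,-15)=17 g(17,-13)=136 g(17,-11)=679 g(17,-9)=2363 g(17,-7)=6052 g(17,-5)=11696 g(17,-3)=17068 g(17,-1)=18122 g(17,1)=11934
t=18: g(18,-18)=1 g(18,-16)=18 g(18,-14)=153 g(18,-12)=815 g(18,-10)=3042 g(18,-8)=8415 g(18,-6)=17748 g(18,-4)=28764 g(18,-2)=35190 g(18,0)=30056 g(18,2)=11934
t=19: g(19,-19)=1 g(19,-17)=19 g(19,-15)=171 g(19,-13)=968 g(19,-11)=3857 g(19,-9)=11457 g(19,-7)=26163 g(19,-5)=46512 g(19,-3)=63954 g(19,-1)=65246 g(19,1)=41990
t=20: g(20,-20)=1 g(20,-18)=20 g(20,-16)=190 g(20,-14)=1139 g(20,-12)=4825 g(20,-10)=15314 g(20,-8)=37620 g(20,-6)=72675 g(20,-4)=110466 g(20,-2)=129200 g(20,0)=107236 g(20,2)=41990
t=21: g(21,-21)=1 g(21,-19)=21 g(21,-17)=210 g(21,-15)=1329 g(21,-13)=5964 g(21,-11)=20139 g(21,-9)=52934 g(21,-7)=110295 g(21,-5)=183141 g(21,-3)=239666 g(21,-1)=236436 g(21,1)=149226
t=22: g(22,-22)=1 g(22,-20)=22 g(22,-18)=231 g(22,-16)=1539 g(22,-14)=7293 g(22,-12)=26103 g(22,-10)=73073 g(22,-8)=163229 g(22,-6)=293436 g(22,-4)=422807 g(22,-2)=476102 g(22,0)=385662 g(22,2)=149226
t=23: g(23,-23)=1 g(23,-21)=23 g(23,-19)=253 g(23,-17)=1770 g(23,-15)=8832 g(23,-13)=33396 g(23,-11)=99176 g(23,-9)=236302 g(23,-7)=456665 g(23,-5)=716243 g(23,-3)=898909 g(23,-1)=861764 g(23,1)=534888
t=24: g(24,-24)=1 g(24,-22)=24 g(24,-20)=276 g(24,-18)=2023 g(24,-16)=10602 g(24,-14)=42228 g(24,-12)=132572 g(24,-10)=335478 g(24,-8)=692967 g(24,-6)=1172908 g(24,-4)=1615152 g(24,-2)=1760673 g(24,0)=1396652 g(24,2)=534888
t=25: g(25,-25)=1 g(25,-23)=25 g(25,-21)=300 g(25,-19)=2299 g(25,-17)=12625 g(25,-15)=52830 g(25,-13)=174800 g(25,-11)=468050 g(25,-9)=1028445 g(25,-7)=1865875 g(25,-5)=2788060 g(25,-3)=3375825 g(25,-1)=3157325 g(25,1)=1931540
t=26: g(26,-26)=1 g(26,-24)=26 g(26,-22)=325 g(26,-20)=2599 g(26,-18)=14924 g(26,-16)=65455 g(26,-14)=227630 g(26,-12)=642850 g(26,-10)=1496495 g(26,-8)=2894320 g(26,-6)=4653935 g(26,-4)=6163885 g(26,-2)=6533150 g(26,0)=5088865 g(26,2)=1931540
Paths never hitting 3: Σ_s g(26,s) = 29716000
Paths hitting 3: 2^26 - 29716000 = 37392864
P = 37392864/67108864 = 1168527/2097152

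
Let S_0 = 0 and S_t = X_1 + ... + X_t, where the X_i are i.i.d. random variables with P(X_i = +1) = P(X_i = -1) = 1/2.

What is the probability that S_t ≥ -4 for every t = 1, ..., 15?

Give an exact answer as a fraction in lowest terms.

Let f(t,s) = #length-t paths at position s with S_1..S_t all ≥ -4.
f(t,s) = f(t-1,s-1) + f(t-1,s+1) for s ≥ -4; f(t,s) = 0 for s < -4.
t=0: f(0,0)=1
t=1: f(1,-1)=1 f(1,1)=1
t=2: f(2,-2)=1 f(2,0)=2 f(2,2)=1
t=3: f(3,-3)=1 f(3,-1)=3 f(3,1)=3 f(3,3)=1
t=4: f(4,-4)=1 f(4,-2)=4 f(4,0)=6 f(4,2)=4 f(4,4)=1
t=5: f(5,-3)=5 f(5,-1)=10 f(5,1)=10 f(5,3)=5 f(5,5)=1
t=6: f(6,-4)=5 f(6,-2)=15 f(6,0)=20 f(6,2)=15 f(6,4)=6 f(6,6)=1
t=7: f(7,-3)=20 f(7,-1)=35 f(7,1)=35 f(7,3)=21 f(7,5)=7 f(7,7)=1
t=8: f(8,-4)=20 f(8,-2)=55 f(8,0)=70 f(8,2)=56 f(8,4)=28 f(8,6)=8 f(8,8)=1
t=9: f(9,-3)=75 f(9,-1)=125 f(9,1)=126 f(9,3)=84 f(9,5)=36 f(9,7)=9 f(9,9)=1
t=10: f(10,-4)=75 f(10,-2)=200 f(10,0)=251 f(10,2)=210 f(10,4)=120 f(10,6)=45 f(10,8)=10 f(10,10)=1
t=11: f(11,-3)=275 f(11,-1)=451 f(11,1)=461 f(11,3)=330 f(11,5)=165 f(11,7)=55 f(11,9)=11 f(11,11)=1
t=12: f(12,-4)=275 f(12,-2)=726 f(12,0)=912 f(12,2)=791 f(12,4)=495 f(12,6)=220 f(12,8)=66 f(12,10)=12 f(12,12)=1
t=13: f(13,-3)=1001 f(13,-1)=1638 f(13,1)=1703 f(13,3)=1286 f(13,5)=715 f(13,7)=286 f(13,9)=78 f(13,11)=13 f(13,13)=1
t=14: f(14,-4)=1001 f(14,-2)=2639 f(14,0)=3341 f(14,2)=2989 f(14,4)=2001 f(14,6)=1001 f(14,8)=364 f(14,10)=91 f(14,12)=14 f(14,14)=1
t=15: f(15,-3)=3640 f(15,-1)=5980 f(15,1)=6330 f(15,3)=4990 f(15,5)=3002 f(15,7)=1365 f(15,9)=455 f(15,11)=105 f(15,13)=15 f(15,15)=1
Σ_s f(15,s) = 25883
P = 25883/32768 = 25883/32768

Answer: 25883/32768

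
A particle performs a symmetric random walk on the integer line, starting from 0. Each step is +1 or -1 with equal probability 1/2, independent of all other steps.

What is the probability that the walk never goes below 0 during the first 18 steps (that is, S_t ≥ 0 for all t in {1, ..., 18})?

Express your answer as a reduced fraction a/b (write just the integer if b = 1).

Let f(t,s) = #length-t paths at position s with S_1..S_t all ≥ 0.
f(t,s) = f(t-1,s-1) + f(t-1,s+1) for s ≥ 0; f(t,s) = 0 for s < 0.
t=0: f(0,0)=1
t=1: f(1,1)=1
t=2: f(2,0)=1 f(2,2)=1
t=3: f(3,1)=2 f(3,3)=1
t=4: f(4,0)=2 f(4,2)=3 f(4,4)=1
t=5: f(5,1)=5 f(5,3)=4 f(5,5)=1
t=6: f(6,0)=5 f(6,2)=9 f(6,4)=5 f(6,6)=1
t=7: f(7,1)=14 f(7,3)=14 f(7,5)=6 f(7,7)=1
t=8: f(8,0)=14 f(8,2)=28 f(8,4)=20 f(8,6)=7 f(8,8)=1
t=9: f(9,1)=42 f(9,3)=48 f(9,5)=27 f(9,7)=8 f(9,9)=1
t=10: f(10,0)=42 f(10,2)=90 f(10,4)=75 f(10,6)=35 f(10,8)=9 f(10,10)=1
t=11: f(11,1)=132 f(11,3)=165 f(11,5)=110 f(11,7)=44 f(11,9)=10 f(11,11)=1
t=12: f(12,0)=132 f(12,2)=297 f(12,4)=275 f(12,6)=154 f(12,8)=54 f(12,10)=11 f(12,12)=1
t=13: f(13,1)=429 f(13,3)=572 f(13,5)=429 f(13,7)=208 f(13,9)=65 f(13,11)=12 f(13,13)=1
t=14: f(14,0)=429 f(14,2)=1001 f(14,4)=1001 f(14,6)=637 f(14,8)=273 f(14,10)=77 f(14,12)=13 f(14,14)=1
t=15: f(15,1)=1430 f(15,3)=2002 f(15,5)=1638 f(15,7)=910 f(15,9)=350 f(15,11)=90 f(15,13)=14 f(15,15)=1
t=16: f(16,0)=1430 f(16,2)=3432 f(16,4)=3640 f(16,6)=2548 f(16,8)=1260 f(16,10)=440 f(16,12)=104 f(16,14)=15 f(16,16)=1
t=17: f(17,1)=4862 f(17,3)=7072 f(17,5)=6188 f(17,7)=3808 f(17,9)=1700 f(17,11)=544 f(17,13)=119 f(17,15)=16 f(17,17)=1
t=18: f(18,0)=4862 f(18,2)=11934 f(18,4)=13260 f(18,6)=9996 f(18,8)=5508 f(18,10)=2244 f(18,12)=663 f(18,14)=135 f(18,16)=17 f(18,18)=1
Σ_s f(18,s) = 48620
P = 48620/262144 = 12155/65536

Answer: 12155/65536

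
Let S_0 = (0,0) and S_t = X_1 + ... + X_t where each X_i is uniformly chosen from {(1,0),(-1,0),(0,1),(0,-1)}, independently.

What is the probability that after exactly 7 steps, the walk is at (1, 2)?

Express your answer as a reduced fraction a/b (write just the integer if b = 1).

Answer: 735/16384

Derivation:
Let h be the number of horizontal steps (so 7-h are vertical). To end at (1,2) need (h+1)/2 right-steps and ((7-h)+2)/2 up-steps.
Sum over h with 1 ≤ h ≤ 5, h ≡ 1 (mod 2), 7-h ≡ 0 (mod 2):
h=1: C(7,1)·C(1,1)·C(6,4) = 7·1·15 = 105
h=3: C(7,3)·C(3,2)·C(4,3) = 35·3·4 = 420
h=5: C(7,5)·C(5,3)·C(2,2) = 21·10·1 = 210
Total favorable: 735
Total paths: 4^7 = 16384
P = 735/16384 = 735/16384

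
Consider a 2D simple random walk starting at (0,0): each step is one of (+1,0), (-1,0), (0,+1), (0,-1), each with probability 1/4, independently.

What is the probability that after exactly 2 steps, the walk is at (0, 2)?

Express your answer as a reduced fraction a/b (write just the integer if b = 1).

Answer: 1/16

Derivation:
Let h be the number of horizontal steps (so 2-h are vertical). To end at (0,2) need (h+0)/2 right-steps and ((2-h)+2)/2 up-steps.
Sum over h with 0 ≤ h ≤ 0, h ≡ 0 (mod 2), 2-h ≡ 0 (mod 2):
h=0: C(2,0)·C(0,0)·C(2,2) = 1·1·1 = 1
Total favorable: 1
Total paths: 4^2 = 16
P = 1/16 = 1/16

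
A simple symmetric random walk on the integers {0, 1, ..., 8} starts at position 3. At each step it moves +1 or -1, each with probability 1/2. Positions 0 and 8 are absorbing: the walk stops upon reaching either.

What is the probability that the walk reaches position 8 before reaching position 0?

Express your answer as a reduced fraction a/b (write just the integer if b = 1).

Answer: 3/8

Derivation:
Symmetric walk (p = 1/2): the harmonic-function argument gives P(hit 8 before 0 | start at 3) = a/N.
P = 3/8 = 3/8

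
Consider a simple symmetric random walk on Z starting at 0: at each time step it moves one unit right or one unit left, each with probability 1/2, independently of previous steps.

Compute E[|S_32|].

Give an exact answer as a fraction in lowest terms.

S_32 takes values m ≡ 0 (mod 2) with |m| ≤ 32; P(S_32=m) = C(32,(32+m)/2)/2^32.
Total paths: 2^32 = 4294967296
Distribution: P(S=-32)=1/4294967296, P(S=-30)=32/4294967296, P(S=-28)=496/4294967296, P(S=-26)=4960/4294967296, P(S=-24)=35960/4294967296, P(S=-22)=201376/4294967296, P(S=-20)=906192/4294967296, P(S=-18)=3365856/4294967296, P(S=-16)=10518300/4294967296, P(S=-14)=28048800/4294967296, P(S=-12)=64512240/4294967296, P(S=-10)=129024480/4294967296, P(S=-8)=225792840/4294967296, P(S=-6)=347373600/4294967296, P(S=-4)=471435600/4294967296, P(S=-2)=565722720/4294967296, P(S=0)=601080390/4294967296, P(S=2)=565722720/4294967296, P(S=4)=471435600/4294967296, P(S=6)=347373600/4294967296, P(S=8)=225792840/4294967296, P(S=10)=129024480/4294967296, P(S=12)=64512240/4294967296, P(S=14)=28048800/4294967296, P(S=16)=10518300/4294967296, P(S=18)=3365856/4294967296, P(S=20)=906192/4294967296, P(S=22)=201376/4294967296, P(S=24)=35960/4294967296, P(S=26)=4960/4294967296, P(S=28)=496/4294967296, P(S=30)=32/4294967296, P(S=32)=1/4294967296
E[|S_32|] = Σ_m |m|·P(S_32=m) = 19234572480/4294967296 = 300540195/67108864

Answer: 300540195/67108864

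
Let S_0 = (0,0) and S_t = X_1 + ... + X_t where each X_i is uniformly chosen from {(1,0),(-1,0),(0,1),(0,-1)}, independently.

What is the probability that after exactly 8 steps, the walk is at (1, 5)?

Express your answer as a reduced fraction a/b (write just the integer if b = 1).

Let h be the number of horizontal steps (so 8-h are vertical). To end at (1,5) need (h+1)/2 right-steps and ((8-h)+5)/2 up-steps.
Sum over h with 1 ≤ h ≤ 3, h ≡ 1 (mod 2), 8-h ≡ 1 (mod 2):
h=1: C(8,1)·C(1,1)·C(7,6) = 8·1·7 = 56
h=3: C(8,3)·C(3,2)·C(5,5) = 56·3·1 = 168
Total favorable: 224
Total paths: 4^8 = 65536
P = 224/65536 = 7/2048

Answer: 7/2048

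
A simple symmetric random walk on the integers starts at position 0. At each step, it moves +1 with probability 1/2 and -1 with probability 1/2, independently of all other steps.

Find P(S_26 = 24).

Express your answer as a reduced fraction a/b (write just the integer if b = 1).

Answer: 13/33554432

Derivation:
To reach position 24 after 26 steps: need 25 steps of +1 and 1 of -1.
Favorable paths: C(26,25) = 26
Total paths: 2^26 = 67108864
P = 26/67108864 = 13/33554432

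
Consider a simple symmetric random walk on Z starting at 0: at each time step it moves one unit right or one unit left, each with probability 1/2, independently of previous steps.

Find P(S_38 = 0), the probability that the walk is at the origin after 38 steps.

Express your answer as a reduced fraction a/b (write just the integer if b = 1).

To return to 0 after 38 steps: need exactly 19 steps of +1 and 19 of -1.
Favorable paths: C(38,19) = 35345263800
Total paths: 2^38 = 274877906944
P = 35345263800/274877906944 = 4418157975/34359738368

Answer: 4418157975/34359738368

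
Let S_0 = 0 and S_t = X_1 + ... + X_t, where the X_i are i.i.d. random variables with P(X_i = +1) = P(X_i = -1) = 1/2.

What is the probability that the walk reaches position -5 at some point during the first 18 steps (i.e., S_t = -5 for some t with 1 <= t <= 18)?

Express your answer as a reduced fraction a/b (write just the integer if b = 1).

Count via complement. Let g(t,s) = #length-t paths at position s with S_1..S_t all ≠ -5.
g(t,s) = g(t-1,s-1) + g(t-1,s+1) for s ≠ -5; g(t,-5) = 0.
t=0: g(0,0)=1
t=1: g(1,-1)=1 g(1,1)=1
t=2: g(2,-2)=1 g(2,0)=2 g(2,2)=1
t=3: g(3,-3)=1 g(3,-1)=3 g(3,1)=3 g(3,3)=1
t=4: g(4,-4)=1 g(4,-2)=4 g(4,0)=6 g(4,2)=4 g(4,4)=1
t=5: g(5,-3)=5 g(5,-1)=10 g(5,1)=10 g(5,3)=5 g(5,5)=1
t=6: g(6,-4)=5 g(6,-2)=15 g(6,0)=20 g(6,2)=15 g(6,4)=6 g(6,6)=1
t=7: g(7,-3)=20 g(7,-1)=35 g(7,1)=35 g(7,3)=21 g(7,5)=7 g(7,7)=1
t=8: g(8,-4)=20 g(8,-2)=55 g(8,0)=70 g(8,2)=56 g(8,4)=28 g(8,6)=8 g(8,8)=1
t=9: g(9,-3)=75 g(9,-1)=125 g(9,1)=126 g(9,3)=84 g(9,5)=36 g(9,7)=9 g(9,9)=1
t=10: g(10,-4)=75 g(10,-2)=200 g(10,0)=251 g(10,2)=210 g(10,4)=120 g(10,6)=45 g(10,8)=10 g(10,10)=1
t=11: g(11,-3)=275 g(11,-1)=451 g(11,1)=461 g(11,3)=330 g(11,5)=165 g(11,7)=55 g(11,9)=11 g(11,11)=1
t=12: g(12,-4)=275 g(12,-2)=726 g(12,0)=912 g(12,2)=791 g(12,4)=495 g(12,6)=220 g(12,8)=66 g(12,10)=12 g(12,12)=1
t=13: g(13,-3)=1001 g(13,-1)=1638 g(13,1)=1703 g(13,3)=1286 g(13,5)=715 g(13,7)=286 g(13,9)=78 g(13,11)=13 g(13,13)=1
t=14: g(14,-4)=1001 g(14,-2)=2639 g(14,0)=3341 g(14,2)=2989 g(14,4)=2001 g(14,6)=1001 g(14,8)=364 g(14,10)=91 g(14,12)=14 g(14,14)=1
t=15: g(15,-3)=3640 g(15,-1)=5980 g(15,1)=6330 g(15,3)=4990 g(15,5)=3002 g(15,7)=1365 g(15,9)=455 g(15,11)=105 g(15,13)=15 g(15,15)=1
t=16: g(16,-4)=3640 g(16,-2)=9620 g(16,0)=12310 g(16,2)=11320 g(16,4)=7992 g(16,6)=4367 g(16,8)=1820 g(16,10)=560 g(16,12)=120 g(16,14)=16 g(16,16)=1
t=17: g(17,-3)=13260 g(17,-1)=21930 g(17,1)=23630 g(17,3)=19312 g(17,5)=12359 g(17,7)=6187 g(17,9)=2380 g(17,11)=680 g(17,13)=136 g(17,15)=17 g(17,17)=1
t=18: g(18,-4)=13260 g(18,-2)=35190 g(18,0)=45560 g(18,2)=42942 g(18,4)=31671 g(18,6)=18546 g(18,8)=8567 g(18,10)=3060 g(18,12)=816 g(18,14)=153 g(18,16)=18 g(18,18)=1
Paths never hitting -5: Σ_s g(18,s) = 199784
Paths hitting -5: 2^18 - 199784 = 62360
P = 62360/262144 = 7795/32768

Answer: 7795/32768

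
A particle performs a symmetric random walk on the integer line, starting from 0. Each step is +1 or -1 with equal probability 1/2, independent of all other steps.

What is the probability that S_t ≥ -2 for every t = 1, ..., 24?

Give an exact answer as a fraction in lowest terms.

Let f(t,s) = #length-t paths at position s with S_1..S_t all ≥ -2.
f(t,s) = f(t-1,s-1) + f(t-1,s+1) for s ≥ -2; f(t,s) = 0 for s < -2.
t=0: f(0,0)=1
t=1: f(1,-1)=1 f(1,1)=1
t=2: f(2,-2)=1 f(2,0)=2 f(2,2)=1
t=3: f(3,-1)=3 f(3,1)=3 f(3,3)=1
t=4: f(4,-2)=3 f(4,0)=6 f(4,2)=4 f(4,4)=1
t=5: f(5,-1)=9 f(5,1)=10 f(5,3)=5 f(5,5)=1
t=6: f(6,-2)=9 f(6,0)=19 f(6,2)=15 f(6,4)=6 f(6,6)=1
t=7: f(7,-1)=28 f(7,1)=34 f(7,3)=21 f(7,5)=7 f(7,7)=1
t=8: f(8,-2)=28 f(8,0)=62 f(8,2)=55 f(8,4)=28 f(8,6)=8 f(8,8)=1
t=9: f(9,-1)=90 f(9,1)=117 f(9,3)=83 f(9,5)=36 f(9,7)=9 f(9,9)=1
t=10: f(10,-2)=90 f(10,0)=207 f(10,2)=200 f(10,4)=119 f(10,6)=45 f(10,8)=10 f(10,10)=1
t=11: f(11,-1)=297 f(11,1)=407 f(11,3)=319 f(11,5)=164 f(11,7)=55 f(11,9)=11 f(11,11)=1
t=12: f(12,-2)=297 f(12,0)=704 f(12,2)=726 f(12,4)=483 f(12,6)=219 f(12,8)=66 f(12,10)=12 f(12,12)=1
t=13: f(13,-1)=1001 f(13,1)=1430 f(13,3)=1209 f(13,5)=702 f(13,7)=285 f(13,9)=78 f(13,11)=13 f(13,13)=1
t=14: f(14,-2)=1001 f(14,0)=2431 f(14,2)=2639 f(14,4)=1911 f(14,6)=987 f(14,8)=363 f(14,10)=91 f(14,12)=14 f(14,14)=1
t=15: f(15,-1)=3432 f(15,1)=5070 f(15,3)=4550 f(15,5)=2898 f(15,7)=1350 f(15,9)=454 f(15,11)=105 f(15,13)=15 f(15,15)=1
t=16: f(16,-2)=3432 f(16,0)=8502 f(16,2)=9620 f(16,4)=7448 f(16,6)=4248 f(16,8)=1804 f(16,10)=559 f(16,12)=120 f(16,14)=16 f(16,16)=1
t=17: f(17,-1)=11934 f(17,1)=18122 f(17,3)=17068 f(17,5)=11696 f(17,7)=6052 f(17,9)=2363 f(17,11)=679 f(17,13)=136 f(17,15)=17 f(17,17)=1
t=18: f(18,-2)=11934 f(18,0)=30056 f(18,2)=35190 f(18,4)=28764 f(18,6)=17748 f(18,8)=8415 f(18,10)=3042 f(18,12)=815 f(18,14)=153 f(18,16)=18 f(18,18)=1
t=19: f(19,-1)=41990 f(19,1)=65246 f(19,3)=63954 f(19,5)=46512 f(19,7)=26163 f(19,9)=11457 f(19,11)=3857 f(19,13)=968 f(19,15)=171 f(19,17)=19 f(19,19)=1
t=20: f(20,-2)=41990 f(20,0)=107236 f(20,2)=129200 f(20,4)=110466 f(20,6)=72675 f(20,8)=37620 f(20,10)=15314 f(20,12)=4825 f(20,14)=1139 f(20,16)=190 f(20,18)=20 f(20,20)=1
t=21: f(21,-1)=149226 f(21,1)=236436 f(21,3)=239666 f(21,5)=183141 f(21,7)=110295 f(21,9)=52934 f(21,11)=20139 f(21,13)=5964 f(21,15)=1329 f(21,17)=210 f(21,19)=21 f(21,21)=1
t=22: f(22,-2)=149226 f(22,0)=385662 f(22,2)=476102 f(22,4)=422807 f(22,6)=293436 f(22,8)=163229 f(22,10)=73073 f(22,12)=26103 f(22,14)=7293 f(22,16)=1539 f(22,18)=231 f(22,20)=22 f(22,22)=1
t=23: f(23,-1)=534888 f(23,1)=861764 f(23,3)=898909 f(23,5)=716243 f(23,7)=456665 f(23,9)=236302 f(23,11)=99176 f(23,13)=33396 f(23,15)=8832 f(23,17)=1770 f(23,19)=253 f(23,21)=23 f(23,23)=1
t=24: f(24,-2)=534888 f(24,0)=1396652 f(24,2)=1760673 f(24,4)=1615152 f(24,6)=1172908 f(24,8)=692967 f(24,10)=335478 f(24,12)=132572 f(24,14)=42228 f(24,16)=10602 f(24,18)=2023 f(24,20)=276 f(24,22)=24 f(24,24)=1
Σ_s f(24,s) = 7696444
P = 7696444/16777216 = 1924111/4194304

Answer: 1924111/4194304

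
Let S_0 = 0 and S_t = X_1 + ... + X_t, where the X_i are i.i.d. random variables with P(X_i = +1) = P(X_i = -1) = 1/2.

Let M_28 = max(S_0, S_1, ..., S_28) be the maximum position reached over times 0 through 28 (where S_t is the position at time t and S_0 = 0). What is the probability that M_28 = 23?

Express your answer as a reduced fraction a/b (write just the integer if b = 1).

Let M_28 = max(S_0,...,S_28). Use the reflection principle: for j ≥ 1, #{paths with M_28 ≥ j} = #{S_28 ≥ j} + #{S_28 ≥ j+1}.
By reflection, #{M_28 ≥ 23} = #{S_28 ≥ 23} + #{S_28 ≥ 24} = 407 + 407 = 814.
#{M_28 ≥ 24} = #{S_28 ≥ 24} + #{S_28 ≥ 25} = 407 + 29 = 436.
#{M_28 = 23} = 814 - 436 = 378.
P(M_28 = 23) = 378/268435456 = 189/134217728

Answer: 189/134217728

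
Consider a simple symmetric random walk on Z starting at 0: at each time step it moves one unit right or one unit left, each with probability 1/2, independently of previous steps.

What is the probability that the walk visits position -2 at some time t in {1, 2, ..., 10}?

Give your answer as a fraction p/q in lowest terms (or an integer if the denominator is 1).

Count via complement. Let g(t,s) = #length-t paths at position s with S_1..S_t all ≠ -2.
g(t,s) = g(t-1,s-1) + g(t-1,s+1) for s ≠ -2; g(t,-2) = 0.
t=0: g(0,0)=1
t=1: g(1,-1)=1 g(1,1)=1
t=2: g(2,0)=2 g(2,2)=1
t=3: g(3,-1)=2 g(3,1)=3 g(3,3)=1
t=4: g(4,0)=5 g(4,2)=4 g(4,4)=1
t=5: g(5,-1)=5 g(5,1)=9 g(5,3)=5 g(5,5)=1
t=6: g(6,0)=14 g(6,2)=14 g(6,4)=6 g(6,6)=1
t=7: g(7,-1)=14 g(7,1)=28 g(7,3)=20 g(7,5)=7 g(7,7)=1
t=8: g(8,0)=42 g(8,2)=48 g(8,4)=27 g(8,6)=8 g(8,8)=1
t=9: g(9,-1)=42 g(9,1)=90 g(9,3)=75 g(9,5)=35 g(9,7)=9 g(9,9)=1
t=10: g(10,0)=132 g(10,2)=165 g(10,4)=110 g(10,6)=44 g(10,8)=10 g(10,10)=1
Paths never hitting -2: Σ_s g(10,s) = 462
Paths hitting -2: 2^10 - 462 = 562
P = 562/1024 = 281/512

Answer: 281/512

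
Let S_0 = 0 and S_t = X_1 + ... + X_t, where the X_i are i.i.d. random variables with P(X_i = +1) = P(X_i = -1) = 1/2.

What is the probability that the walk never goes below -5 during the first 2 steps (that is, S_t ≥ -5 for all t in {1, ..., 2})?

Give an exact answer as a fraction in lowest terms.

Answer: 1

Derivation:
Let f(t,s) = #length-t paths at position s with S_1..S_t all ≥ -5.
f(t,s) = f(t-1,s-1) + f(t-1,s+1) for s ≥ -5; f(t,s) = 0 for s < -5.
t=0: f(0,0)=1
t=1: f(1,-1)=1 f(1,1)=1
t=2: f(2,-2)=1 f(2,0)=2 f(2,2)=1
Σ_s f(2,s) = 4
P = 4/4 = 1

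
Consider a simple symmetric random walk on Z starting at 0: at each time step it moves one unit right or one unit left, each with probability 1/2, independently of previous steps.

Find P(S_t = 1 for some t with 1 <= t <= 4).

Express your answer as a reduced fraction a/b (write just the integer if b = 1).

Count via complement. Let g(t,s) = #length-t paths at position s with S_1..S_t all ≠ 1.
g(t,s) = g(t-1,s-1) + g(t-1,s+1) for s ≠ 1; g(t,1) = 0.
t=0: g(0,0)=1
t=1: g(1,-1)=1
t=2: g(2,-2)=1 g(2,0)=1
t=3: g(3,-3)=1 g(3,-1)=2
t=4: g(4,-4)=1 g(4,-2)=3 g(4,0)=2
Paths never hitting 1: Σ_s g(4,s) = 6
Paths hitting 1: 2^4 - 6 = 10
P = 10/16 = 5/8

Answer: 5/8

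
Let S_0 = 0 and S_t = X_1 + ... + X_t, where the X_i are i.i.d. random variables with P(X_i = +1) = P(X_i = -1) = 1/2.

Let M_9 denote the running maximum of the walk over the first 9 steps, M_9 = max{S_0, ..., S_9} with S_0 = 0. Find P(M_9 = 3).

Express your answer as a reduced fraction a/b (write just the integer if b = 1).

Answer: 21/128

Derivation:
Let M_9 = max(S_0,...,S_9). Use the reflection principle: for j ≥ 1, #{paths with M_9 ≥ j} = #{S_9 ≥ j} + #{S_9 ≥ j+1}.
By reflection, #{M_9 ≥ 3} = #{S_9 ≥ 3} + #{S_9 ≥ 4} = 130 + 46 = 176.
#{M_9 ≥ 4} = #{S_9 ≥ 4} + #{S_9 ≥ 5} = 46 + 46 = 92.
#{M_9 = 3} = 176 - 92 = 84.
P(M_9 = 3) = 84/512 = 21/128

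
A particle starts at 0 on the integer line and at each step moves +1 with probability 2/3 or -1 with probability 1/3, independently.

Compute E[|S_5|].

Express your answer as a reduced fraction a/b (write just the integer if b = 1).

S_5 takes values m ≡ 1 (mod 2) with |m| ≤ 5; P(S_5=m) = C(5,(5+m)/2) · (2/3)^((5+m)/2) · (1/3)^((5-m)/2).
Distribution: P(S=-5)=1/243, P(S=-3)=10/243, P(S=-1)=40/243, P(S=1)=80/243, P(S=3)=80/243, P(S=5)=32/243
E[|S_5|] = Σ_m |m|·P(S_5=m) = 185/81

Answer: 185/81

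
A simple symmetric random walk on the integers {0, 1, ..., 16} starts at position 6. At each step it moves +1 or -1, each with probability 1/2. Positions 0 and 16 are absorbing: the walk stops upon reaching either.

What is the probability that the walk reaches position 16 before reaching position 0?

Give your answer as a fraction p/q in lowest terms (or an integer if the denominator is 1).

Symmetric walk (p = 1/2): the harmonic-function argument gives P(hit 16 before 0 | start at 6) = a/N.
P = 6/16 = 3/8

Answer: 3/8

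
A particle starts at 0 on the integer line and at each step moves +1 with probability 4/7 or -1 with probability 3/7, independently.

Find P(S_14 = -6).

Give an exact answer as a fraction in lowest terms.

To reach position -6 after 14 steps: need 4 steps of +1 and 10 steps of -1.
Number of such sequences: C(14,4) = 1001
Each has probability (4/7)^4 · (3/7)^10 = 15116544/678223072849
P = 1001 · 15116544/678223072849 = 2161665792/96889010407

Answer: 2161665792/96889010407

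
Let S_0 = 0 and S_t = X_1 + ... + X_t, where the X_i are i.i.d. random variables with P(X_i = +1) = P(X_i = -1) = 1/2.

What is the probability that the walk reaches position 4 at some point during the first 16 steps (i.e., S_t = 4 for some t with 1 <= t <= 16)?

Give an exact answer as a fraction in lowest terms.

Answer: 10889/32768

Derivation:
Count via complement. Let g(t,s) = #length-t paths at position s with S_1..S_t all ≠ 4.
g(t,s) = g(t-1,s-1) + g(t-1,s+1) for s ≠ 4; g(t,4) = 0.
t=0: g(0,0)=1
t=1: g(1,-1)=1 g(1,1)=1
t=2: g(2,-2)=1 g(2,0)=2 g(2,2)=1
t=3: g(3,-3)=1 g(3,-1)=3 g(3,1)=3 g(3,3)=1
t=4: g(4,-4)=1 g(4,-2)=4 g(4,0)=6 g(4,2)=4
t=5: g(5,-5)=1 g(5,-3)=5 g(5,-1)=10 g(5,1)=10 g(5,3)=4
t=6: g(6,-6)=1 g(6,-4)=6 g(6,-2)=15 g(6,0)=20 g(6,2)=14
t=7: g(7,-7)=1 g(7,-5)=7 g(7,-3)=21 g(7,-1)=35 g(7,1)=34 g(7,3)=14
t=8: g(8,-8)=1 g(8,-6)=8 g(8,-4)=28 g(8,-2)=56 g(8,0)=69 g(8,2)=48
t=9: g(9,-9)=1 g(9,-7)=9 g(9,-5)=36 g(9,-3)=84 g(9,-1)=125 g(9,1)=117 g(9,3)=48
t=10: g(10,-10)=1 g(10,-8)=10 g(10,-6)=45 g(10,-4)=120 g(10,-2)=209 g(10,0)=242 g(10,2)=165
t=11: g(11,-11)=1 g(11,-9)=11 g(11,-7)=55 g(11,-5)=165 g(11,-3)=329 g(11,-1)=451 g(11,1)=407 g(11,3)=165
t=12: g(12,-12)=1 g(12,-10)=12 g(12,-8)=66 g(12,-6)=220 g(12,-4)=494 g(12,-2)=780 g(12,0)=858 g(12,2)=572
t=13: g(13,-13)=1 g(13,-11)=13 g(13,-9)=78 g(13,-7)=286 g(13,-5)=714 g(13,-3)=1274 g(13,-1)=1638 g(13,1)=1430 g(13,3)=572
t=14: g(14,-14)=1 g(14,-12)=14 g(14,-10)=91 g(14,-8)=364 g(14,-6)=1000 g(14,-4)=1988 g(14,-2)=2912 g(14,0)=3068 g(14,2)=2002
t=15: g(15,-15)=1 g(15,-13)=15 g(15,-11)=105 g(15,-9)=455 g(15,-7)=1364 g(15,-5)=2988 g(15,-3)=4900 g(15,-1)=5980 g(15,1)=5070 g(15,3)=2002
t=16: g(16,-16)=1 g(16,-14)=16 g(16,-12)=120 g(16,-10)=560 g(16,-8)=1819 g(16,-6)=4352 g(16,-4)=7888 g(16,-2)=10880 g(16,0)=11050 g(16,2)=7072
Paths never hitting 4: Σ_s g(16,s) = 43758
Paths hitting 4: 2^16 - 43758 = 21778
P = 21778/65536 = 10889/32768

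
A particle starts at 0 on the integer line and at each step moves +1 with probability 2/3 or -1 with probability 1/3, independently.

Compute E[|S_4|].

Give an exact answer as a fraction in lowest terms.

Answer: 148/81

Derivation:
S_4 takes values m ≡ 0 (mod 2) with |m| ≤ 4; P(S_4=m) = C(4,(4+m)/2) · (2/3)^((4+m)/2) · (1/3)^((4-m)/2).
Distribution: P(S=-4)=1/81, P(S=-2)=8/81, P(S=0)=8/27, P(S=2)=32/81, P(S=4)=16/81
E[|S_4|] = Σ_m |m|·P(S_4=m) = 148/81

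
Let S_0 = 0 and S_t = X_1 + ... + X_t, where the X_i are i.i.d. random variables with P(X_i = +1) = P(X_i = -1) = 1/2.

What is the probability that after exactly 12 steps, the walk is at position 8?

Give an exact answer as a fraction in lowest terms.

To reach position 8 after 12 steps: need 10 steps of +1 and 2 of -1.
Favorable paths: C(12,10) = 66
Total paths: 2^12 = 4096
P = 66/4096 = 33/2048

Answer: 33/2048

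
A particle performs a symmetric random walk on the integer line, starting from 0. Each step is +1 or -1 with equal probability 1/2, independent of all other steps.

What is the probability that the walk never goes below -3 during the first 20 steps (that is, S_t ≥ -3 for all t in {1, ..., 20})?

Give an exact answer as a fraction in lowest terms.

Answer: 323323/524288

Derivation:
Let f(t,s) = #length-t paths at position s with S_1..S_t all ≥ -3.
f(t,s) = f(t-1,s-1) + f(t-1,s+1) for s ≥ -3; f(t,s) = 0 for s < -3.
t=0: f(0,0)=1
t=1: f(1,-1)=1 f(1,1)=1
t=2: f(2,-2)=1 f(2,0)=2 f(2,2)=1
t=3: f(3,-3)=1 f(3,-1)=3 f(3,1)=3 f(3,3)=1
t=4: f(4,-2)=4 f(4,0)=6 f(4,2)=4 f(4,4)=1
t=5: f(5,-3)=4 f(5,-1)=10 f(5,1)=10 f(5,3)=5 f(5,5)=1
t=6: f(6,-2)=14 f(6,0)=20 f(6,2)=15 f(6,4)=6 f(6,6)=1
t=7: f(7,-3)=14 f(7,-1)=34 f(7,1)=35 f(7,3)=21 f(7,5)=7 f(7,7)=1
t=8: f(8,-2)=48 f(8,0)=69 f(8,2)=56 f(8,4)=28 f(8,6)=8 f(8,8)=1
t=9: f(9,-3)=48 f(9,-1)=117 f(9,1)=125 f(9,3)=84 f(9,5)=36 f(9,7)=9 f(9,9)=1
t=10: f(10,-2)=165 f(10,0)=242 f(10,2)=209 f(10,4)=120 f(10,6)=45 f(10,8)=10 f(10,10)=1
t=11: f(11,-3)=165 f(11,-1)=407 f(11,1)=451 f(11,3)=329 f(11,5)=165 f(11,7)=55 f(11,9)=11 f(11,11)=1
t=12: f(12,-2)=572 f(12,0)=858 f(12,2)=780 f(12,4)=494 f(12,6)=220 f(12,8)=66 f(12,10)=12 f(12,12)=1
t=13: f(13,-3)=572 f(13,-1)=1430 f(13,1)=1638 f(13,3)=1274 f(13,5)=714 f(13,7)=286 f(13,9)=78 f(13,11)=13 f(13,13)=1
t=14: f(14,-2)=2002 f(14,0)=3068 f(14,2)=2912 f(14,4)=1988 f(14,6)=1000 f(14,8)=364 f(14,10)=91 f(14,12)=14 f(14,14)=1
t=15: f(15,-3)=2002 f(15,-1)=5070 f(15,1)=5980 f(15,3)=4900 f(15,5)=2988 f(15,7)=1364 f(15,9)=455 f(15,11)=105 f(15,13)=15 f(15,15)=1
t=16: f(16,-2)=7072 f(16,0)=11050 f(16,2)=10880 f(16,4)=7888 f(16,6)=4352 f(16,8)=1819 f(16,10)=560 f(16,12)=120 f(16,14)=16 f(16,16)=1
t=17: f(17,-3)=7072 f(17,-1)=18122 f(17,1)=21930 f(17,3)=18768 f(17,5)=12240 f(17,7)=6171 f(17,9)=2379 f(17,11)=680 f(17,13)=136 f(17,15)=17 f(17,17)=1
t=18: f(18,-2)=25194 f(18,0)=40052 f(18,2)=40698 f(18,4)=31008 f(18,6)=18411 f(18,8)=8550 f(18,10)=3059 f(18,12)=816 f(18,14)=153 f(18,16)=18 f(18,18)=1
t=19: f(19,-3)=25194 f(19,-1)=65246 f(19,1)=80750 f(19,3)=71706 f(19,5)=49419 f(19,7)=26961 f(19,9)=11609 f(19,11)=3875 f(19,13)=969 f(19,15)=171 f(19,17)=19 f(19,19)=1
t=20: f(20,-2)=90440 f(20,0)=145996 f(20,2)=152456 f(20,4)=121125 f(20,6)=76380 f(20,8)=38570 f(20,10)=15484 f(20,12)=4844 f(20,14)=1140 f(20,16)=190 f(20,18)=20 f(20,20)=1
Σ_s f(20,s) = 646646
P = 646646/1048576 = 323323/524288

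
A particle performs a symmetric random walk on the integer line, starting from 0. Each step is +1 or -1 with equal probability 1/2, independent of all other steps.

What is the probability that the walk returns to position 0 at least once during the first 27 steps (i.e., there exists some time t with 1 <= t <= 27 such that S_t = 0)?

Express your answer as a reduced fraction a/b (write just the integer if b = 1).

Answer: 7088533/8388608

Derivation:
Count via complement. Let g(t,s) = #length-t paths at position s with S_1..S_t all ≠ 0.
g(t,s) = g(t-1,s-1) + g(t-1,s+1) for s ≠ 0; g(t,0) = 0.
t=0: g(0,0)=1
t=1: g(1,-1)=1 g(1,1)=1
t=2: g(2,-2)=1 g(2,2)=1
t=3: g(3,-3)=1 g(3,-1)=1 g(3,1)=1 g(3,3)=1
t=4: g(4,-4)=1 g(4,-2)=2 g(4,2)=2 g(4,4)=1
t=5: g(5,-5)=1 g(5,-3)=3 g(5,-1)=2 g(5,1)=2 g(5,3)=3 g(5,5)=1
t=6: g(6,-6)=1 g(6,-4)=4 g(6,-2)=5 g(6,2)=5 g(6,4)=4 g(6,6)=1
t=7: g(7,-7)=1 g(7,-5)=5 g(7,-3)=9 g(7,-1)=5 g(7,1)=5 g(7,3)=9 g(7,5)=5 g(7,7)=1
t=8: g(8,-8)=1 g(8,-6)=6 g(8,-4)=14 g(8,-2)=14 g(8,2)=14 g(8,4)=14 g(8,6)=6 g(8,8)=1
t=9: g(9,-9)=1 g(9,-7)=7 g(9,-5)=20 g(9,-3)=28 g(9,-1)=14 g(9,1)=14 g(9,3)=28 g(9,5)=20 g(9,7)=7 g(9,9)=1
t=10: g(10,-10)=1 g(10,-8)=8 g(10,-6)=27 g(10,-4)=48 g(10,-2)=42 g(10,2)=42 g(10,4)=48 g(10,6)=27 g(10,8)=8 g(10,10)=1
t=11: g(11,-11)=1 g(11,-9)=9 g(11,-7)=35 g(11,-5)=75 g(11,-3)=90 g(11,-1)=42 g(11,1)=42 g(11,3)=90 g(11,5)=75 g(11,7)=35 g(11,9)=9 g(11,11)=1
t=12: g(12,-12)=1 g(12,-10)=10 g(12,-8)=44 g(12,-6)=110 g(12,-4)=165 g(12,-2)=132 g(12,2)=132 g(12,4)=165 g(12,6)=110 g(12,8)=44 g(12,10)=10 g(12,12)=1
t=13: g(13,-13)=1 g(13,-11)=11 g(13,-9)=54 g(13,-7)=154 g(13,-5)=275 g(13,-3)=297 g(13,-1)=132 g(13,1)=132 g(13,3)=297 g(13,5)=275 g(13,7)=154 g(13,9)=54 g(13,11)=11 g(13,13)=1
t=14: g(14,-14)=1 g(14,-12)=12 g(14,-10)=65 g(14,-8)=208 g(14,-6)=429 g(14,-4)=572 g(14,-2)=429 g(14,2)=429 g(14,4)=572 g(14,6)=429 g(14,8)=208 g(14,10)=65 g(14,12)=12 g(14,14)=1
t=15: g(15,-15)=1 g(15,-13)=13 g(15,-11)=77 g(15,-9)=273 g(15,-7)=637 g(15,-5)=1001 g(15,-3)=1001 g(15,-1)=429 g(15,1)=429 g(15,3)=1001 g(15,5)=1001 g(15,7)=637 g(15,9)=273 g(15,11)=77 g(15,13)=13 g(15,15)=1
t=16: g(16,-16)=1 g(16,-14)=14 g(16,-12)=90 g(16,-10)=350 g(16,-8)=910 g(16,-6)=1638 g(16,-4)=2002 g(16,-2)=1430 g(16,2)=1430 g(16,4)=2002 g(16,6)=1638 g(16,8)=910 g(16,10)=350 g(16,12)=90 g(16,14)=14 g(16,16)=1
t=17: g(17,-17)=1 g(17,-15)=15 g(17,-13)=104 g(17,-11)=440 g(17,-9)=1260 g(17,-7)=2548 g(17,-5)=3640 g(17,-3)=3432 g(17,-1)=1430 g(17,1)=1430 g(17,3)=3432 g(17,5)=3640 g(17,7)=2548 g(17,9)=1260 g(17,11)=440 g(17,13)=104 g(17,15)=15 g(17,17)=1
t=18: g(18,-18)=1 g(18,-16)=16 g(18,-14)=119 g(18,-12)=544 g(18,-10)=1700 g(18,-8)=3808 g(18,-6)=6188 g(18,-4)=7072 g(18,-2)=4862 g(18,2)=4862 g(18,4)=7072 g(18,6)=6188 g(18,8)=3808 g(18,10)=1700 g(18,12)=544 g(18,14)=119 g(18,16)=16 g(18,18)=1
t=19: g(19,-19)=1 g(19,-17)=17 g(19,-15)=135 g(19,-13)=663 g(19,-11)=2244 g(19,-9)=5508 g(19,-7)=9996 g(19,-5)=13260 g(19,-3)=11934 g(19,-1)=4862 g(19,1)=4862 g(19,3)=11934 g(19,5)=13260 g(19,7)=9996 g(19,9)=5508 g(19,11)=2244 g(19,13)=663 g(19,15)=135 g(19,17)=17 g(19,19)=1
t=20: g(20,-20)=1 g(20,-18)=18 g(20,-16)=152 g(20,-14)=798 g(20,-12)=2907 g(20,-10)=7752 g(20,-8)=15504 g(20,-6)=23256 g(20,-4)=25194 g(20,-2)=16796 g(20,2)=16796 g(20,4)=25194 g(20,6)=23256 g(20,8)=15504 g(20,10)=7752 g(20,12)=2907 g(20,14)=798 g(20,16)=152 g(20,18)=18 g(20,20)=1
t=21: g(21,-21)=1 g(21,-19)=19 g(21,-17)=170 g(21,-15)=950 g(21,-13)=3705 g(21,-11)=10659 g(21,-9)=23256 g(21,-7)=38760 g(21,-5)=48450 g(21,-3)=41990 g(21,-1)=16796 g(21,1)=16796 g(21,3)=41990 g(21,5)=48450 g(21,7)=38760 g(21,9)=23256 g(21,11)=10659 g(21,13)=3705 g(21,15)=950 g(21,17)=170 g(21,19)=19 g(21,21)=1
t=22: g(22,-22)=1 g(22,-20)=20 g(22,-18)=189 g(22,-16)=1120 g(22,-14)=4655 g(22,-12)=14364 g(22,-10)=33915 g(22,-8)=62016 g(22,-6)=87210 g(22,-4)=90440 g(22,-2)=58786 g(22,2)=58786 g(22,4)=90440 g(22,6)=87210 g(22,8)=62016 g(22,10)=33915 g(22,12)=14364 g(22,14)=4655 g(22,16)=1120 g(22,18)=189 g(22,20)=20 g(22,22)=1
t=23: g(23,-23)=1 g(23,-21)=21 g(23,-19)=209 g(23,-17)=1309 g(23,-15)=5775 g(23,-13)=19019 g(23,-11)=48279 g(23,-9)=95931 g(23,-7)=149226 g(23,-5)=177650 g(23,-3)=149226 g(23,-1)=58786 g(23,1)=58786 g(23,3)=149226 g(23,5)=177650 g(23,7)=149226 g(23,9)=95931 g(23,11)=48279 g(23,13)=19019 g(23,15)=5775 g(23,17)=1309 g(23,19)=209 g(23,21)=21 g(23,23)=1
t=24: g(24,-24)=1 g(24,-22)=22 g(24,-20)=230 g(24,-18)=1518 g(24,-16)=7084 g(24,-14)=24794 g(24,-12)=67298 g(24,-10)=144210 g(24,-8)=245157 g(24,-6)=326876 g(24,-4)=326876 g(24,-2)=208012 g(24,2)=208012 g(24,4)=326876 g(24,6)=326876 g(24,8)=245157 g(24,10)=144210 g(24,12)=67298 g(24,14)=24794 g(24,16)=7084 g(24,18)=1518 g(24,20)=230 g(24,22)=22 g(24,24)=1
t=25: g(25,-25)=1 g(25,-23)=23 g(25,-21)=252 g(25,-19)=1748 g(25,-17)=8602 g(25,-15)=31878 g(25,-13)=92092 g(25,-11)=211508 g(25,-9)=389367 g(25,-7)=572033 g(25,-5)=653752 g(25,-3)=534888 g(25,-1)=208012 g(25,1)=208012 g(25,3)=534888 g(25,5)=653752 g(25,7)=572033 g(25,9)=389367 g(25,11)=211508 g(25,13)=92092 g(25,15)=31878 g(25,17)=8602 g(25,19)=1748 g(25,21)=252 g(25,23)=23 g(25,25)=1
t=26: g(26,-26)=1 g(26,-24)=24 g(26,-22)=275 g(26,-20)=2000 g(26,-18)=10350 g(26,-16)=40480 g(26,-14)=123970 g(26,-12)=303600 g(26,-10)=600875 g(26,-8)=961400 g(26,-6)=1225785 g(26,-4)=1188640 g(26,-2)=742900 g(26,2)=742900 g(26,4)=1188640 g(26,6)=1225785 g(26,8)=961400 g(26,10)=600875 g(26,12)=303600 g(26,14)=123970 g(26,16)=40480 g(26,18)=10350 g(26,20)=2000 g(26,22)=275 g(26,24)=24 g(26,26)=1
t=27: g(27,-27)=1 g(27,-25)=25 g(27,-23)=299 g(27,-21)=2275 g(27,-19)=12350 g(27,-17)=50830 g(27,-15)=164450 g(27,-13)=427570 g(27,-11)=904475 g(27,-9)=1562275 g(27,-7)=2187185 g(27,-5)=2414425 g(27,-3)=1931540 g(27,-1)=742900 g(27,1)=742900 g(27,3)=1931540 g(27,5)=2414425 g(27,7)=2187185 g(27,9)=1562275 g(27,11)=904475 g(27,13)=427570 g(27,15)=164450 g(27,17)=50830 g(27,19)=12350 g(27,21)=2275 g(27,23)=299 g(27,25)=25 g(27,27)=1
Paths never hitting 0: Σ_s g(27,s) = 20801200
Paths hitting 0: 2^27 - 20801200 = 113416528
P = 113416528/134217728 = 7088533/8388608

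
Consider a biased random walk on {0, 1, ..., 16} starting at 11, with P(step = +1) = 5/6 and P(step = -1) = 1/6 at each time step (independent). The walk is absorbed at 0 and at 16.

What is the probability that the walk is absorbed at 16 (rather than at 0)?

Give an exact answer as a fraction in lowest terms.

Biased walk: p = 5/6, q = 1/6, r = q/p = 1/5
Gambler's ruin: P(hit 16 before 0 | start at 11) = (1 - r^a)/(1 - r^N)
r^11 = 1/48828125; r^16 = 1/152587890625
P = (1 - 1/48828125) / (1 - 1/152587890625) = 48828124/48828125 / 152587890624/152587890625 = 38146971875/38146972656

Answer: 38146971875/38146972656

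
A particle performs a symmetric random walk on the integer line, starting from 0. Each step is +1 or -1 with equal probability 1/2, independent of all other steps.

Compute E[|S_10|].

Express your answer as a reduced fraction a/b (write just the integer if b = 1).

Answer: 315/128

Derivation:
S_10 takes values m ≡ 0 (mod 2) with |m| ≤ 10; P(S_10=m) = C(10,(10+m)/2)/2^10.
Total paths: 2^10 = 1024
Distribution: P(S=-10)=1/1024, P(S=-8)=10/1024, P(S=-6)=45/1024, P(S=-4)=120/1024, P(S=-2)=210/1024, P(S=0)=252/1024, P(S=2)=210/1024, P(S=4)=120/1024, P(S=6)=45/1024, P(S=8)=10/1024, P(S=10)=1/1024
E[|S_10|] = Σ_m |m|·P(S_10=m) = 2520/1024 = 315/128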